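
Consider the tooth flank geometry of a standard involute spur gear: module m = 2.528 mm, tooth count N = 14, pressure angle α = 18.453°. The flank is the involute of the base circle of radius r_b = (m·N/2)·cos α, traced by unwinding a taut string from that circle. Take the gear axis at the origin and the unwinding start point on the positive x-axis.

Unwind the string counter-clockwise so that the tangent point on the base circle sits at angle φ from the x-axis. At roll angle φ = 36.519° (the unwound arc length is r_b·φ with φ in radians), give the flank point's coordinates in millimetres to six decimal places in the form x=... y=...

x=19.857255 y=1.390821

pitch radius r_p = m·N/2 = 2.528·14/2 = 17.696000
base radius r_b = r_p·cos α = 17.696000·cos 18.453° = 16.786136
roll angle φ = 36.519° = 0.63737679 rad
x = r_b·(cos φ + φ·sin φ) = 16.786136·(0.80365957 + 0.63737679·0.59508932) = 19.857255
y = r_b·(sin φ − φ·cos φ) = 16.786136·(0.59508932 − 0.63737679·0.80365957) = 1.390821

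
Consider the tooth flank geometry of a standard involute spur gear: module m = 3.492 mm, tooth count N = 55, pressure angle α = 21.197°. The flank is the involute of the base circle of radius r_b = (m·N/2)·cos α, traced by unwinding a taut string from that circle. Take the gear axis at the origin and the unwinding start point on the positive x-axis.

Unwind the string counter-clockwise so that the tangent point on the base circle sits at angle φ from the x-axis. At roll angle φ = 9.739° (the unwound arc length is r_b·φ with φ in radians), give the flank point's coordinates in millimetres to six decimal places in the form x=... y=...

x=90.816955 y=0.146144

pitch radius r_p = m·N/2 = 3.492·55/2 = 96.030000
base radius r_b = r_p·cos α = 96.030000·cos 21.197° = 89.532873
roll angle φ = 9.739° = 0.16997762 rad
x = r_b·(cos φ + φ·sin φ) = 89.532873·(0.98558855 + 0.16997762·0.16916029) = 90.816955
y = r_b·(sin φ − φ·cos φ) = 89.532873·(0.16916029 − 0.16997762·0.98558855) = 0.146144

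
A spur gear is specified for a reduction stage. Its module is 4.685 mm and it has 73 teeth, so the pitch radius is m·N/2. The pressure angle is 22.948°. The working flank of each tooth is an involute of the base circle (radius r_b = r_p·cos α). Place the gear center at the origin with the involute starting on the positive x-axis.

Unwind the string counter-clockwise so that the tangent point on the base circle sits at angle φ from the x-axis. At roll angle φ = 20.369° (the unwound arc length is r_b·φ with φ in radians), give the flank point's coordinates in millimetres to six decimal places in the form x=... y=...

pitch radius r_p = m·N/2 = 4.685·73/2 = 171.002500
base radius r_b = r_p·cos α = 171.002500·cos 22.948° = 157.469207
roll angle φ = 20.369° = 0.35550612 rad
x = r_b·(cos φ + φ·sin φ) = 157.469207·(0.93747045 + 0.35550612·0.34806488) = 167.107840
y = r_b·(sin φ − φ·cos φ) = 157.469207·(0.34806488 − 0.35550612·0.93747045) = 2.328718

x=167.107840 y=2.328718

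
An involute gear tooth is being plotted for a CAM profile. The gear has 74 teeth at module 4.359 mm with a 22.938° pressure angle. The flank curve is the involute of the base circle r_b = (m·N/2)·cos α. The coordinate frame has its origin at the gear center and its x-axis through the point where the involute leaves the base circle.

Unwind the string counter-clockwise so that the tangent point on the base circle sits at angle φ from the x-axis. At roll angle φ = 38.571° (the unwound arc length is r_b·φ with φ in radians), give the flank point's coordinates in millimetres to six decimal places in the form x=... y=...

pitch radius r_p = m·N/2 = 4.359·74/2 = 161.283000
base radius r_b = r_p·cos α = 161.283000·cos 22.938° = 148.529890
roll angle φ = 38.571° = 0.67319095 rad
x = r_b·(cos φ + φ·sin φ) = 148.529890·(0.78183615 + 0.67319095·0.62348395) = 178.467559
y = r_b·(sin φ − φ·cos φ) = 148.529890·(0.62348395 − 0.67319095·0.78183615) = 14.431007

x=178.467559 y=14.431007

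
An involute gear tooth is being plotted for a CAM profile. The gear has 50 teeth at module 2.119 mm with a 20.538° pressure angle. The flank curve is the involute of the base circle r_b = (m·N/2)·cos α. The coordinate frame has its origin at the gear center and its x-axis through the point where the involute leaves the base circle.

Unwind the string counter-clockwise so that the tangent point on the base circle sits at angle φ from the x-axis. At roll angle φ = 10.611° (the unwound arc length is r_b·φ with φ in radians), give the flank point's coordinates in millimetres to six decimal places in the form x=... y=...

pitch radius r_p = m·N/2 = 2.119·50/2 = 52.975000
base radius r_b = r_p·cos α = 52.975000·cos 20.538° = 49.607894
roll angle φ = 10.611° = 0.18519689 rad
x = r_b·(cos φ + φ·sin φ) = 49.607894·(0.98290001 + 0.18519689·0.18414006) = 50.451336
y = r_b·(sin φ − φ·cos φ) = 49.607894·(0.18414006 − 0.18519689·0.98290001) = 0.104674

x=50.451336 y=0.104674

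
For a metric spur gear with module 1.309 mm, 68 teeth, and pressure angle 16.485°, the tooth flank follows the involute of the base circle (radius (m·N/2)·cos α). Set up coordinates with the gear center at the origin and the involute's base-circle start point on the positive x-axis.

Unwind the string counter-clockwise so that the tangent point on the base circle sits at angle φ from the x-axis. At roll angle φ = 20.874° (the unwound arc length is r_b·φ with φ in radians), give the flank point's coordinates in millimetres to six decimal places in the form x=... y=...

pitch radius r_p = m·N/2 = 1.309·68/2 = 44.506000
base radius r_b = r_p·cos α = 44.506000·cos 16.485° = 42.676539
roll angle φ = 20.874° = 0.36432003 rad
x = r_b·(cos φ + φ·sin φ) = 42.676539·(0.93436626 + 0.36432003·0.35631403) = 45.415459
y = r_b·(sin φ − φ·cos φ) = 42.676539·(0.35631403 − 0.36432003·0.93436626) = 0.678800

x=45.415459 y=0.678800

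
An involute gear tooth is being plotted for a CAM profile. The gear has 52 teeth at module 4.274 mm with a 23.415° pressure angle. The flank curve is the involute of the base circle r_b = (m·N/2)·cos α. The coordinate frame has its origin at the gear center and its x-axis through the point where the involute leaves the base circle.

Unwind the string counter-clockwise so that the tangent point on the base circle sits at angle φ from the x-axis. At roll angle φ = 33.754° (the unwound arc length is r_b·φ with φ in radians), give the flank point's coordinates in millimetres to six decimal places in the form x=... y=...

x=118.162414 y=6.711563

pitch radius r_p = m·N/2 = 4.274·52/2 = 111.124000
base radius r_b = r_p·cos α = 111.124000·cos 23.415° = 101.973008
roll angle φ = 33.754° = 0.58911844 rad
x = r_b·(cos φ + φ·sin φ) = 101.973008·(0.83143082 + 0.58911844·0.55562828) = 118.162414
y = r_b·(sin φ − φ·cos φ) = 101.973008·(0.55562828 − 0.58911844·0.83143082) = 6.711563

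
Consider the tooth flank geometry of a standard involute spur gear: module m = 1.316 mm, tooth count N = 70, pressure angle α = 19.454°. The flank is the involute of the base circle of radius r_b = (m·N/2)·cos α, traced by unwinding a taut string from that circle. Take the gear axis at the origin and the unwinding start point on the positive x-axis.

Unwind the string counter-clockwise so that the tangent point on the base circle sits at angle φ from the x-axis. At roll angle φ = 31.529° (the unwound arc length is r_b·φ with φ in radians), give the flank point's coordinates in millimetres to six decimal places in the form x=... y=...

x=49.516563 y=2.340059

pitch radius r_p = m·N/2 = 1.316·70/2 = 46.060000
base radius r_b = r_p·cos α = 46.060000·cos 19.454° = 43.430397
roll angle φ = 31.529° = 0.55028486 rad
x = r_b·(cos φ + φ·sin φ) = 43.430397·(0.85237559 + 0.55028486·0.52293006) = 49.516563
y = r_b·(sin φ − φ·cos φ) = 43.430397·(0.52293006 − 0.55028486·0.85237559) = 2.340059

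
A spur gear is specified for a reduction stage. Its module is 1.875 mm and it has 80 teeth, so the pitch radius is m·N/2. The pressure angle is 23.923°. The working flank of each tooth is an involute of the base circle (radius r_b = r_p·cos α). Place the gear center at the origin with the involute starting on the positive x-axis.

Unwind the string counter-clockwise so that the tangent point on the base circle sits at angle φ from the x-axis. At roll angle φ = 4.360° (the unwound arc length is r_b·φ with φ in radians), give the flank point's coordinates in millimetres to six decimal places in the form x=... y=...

x=68.755051 y=0.010064

pitch radius r_p = m·N/2 = 1.875·80/2 = 75.000000
base radius r_b = r_p·cos α = 75.000000·cos 23.923° = 68.556844
roll angle φ = 4.360° = 0.07609636 rad
x = r_b·(cos φ + φ·sin φ) = 68.556844·(0.99710607 + 0.07609636·0.07602294) = 68.755051
y = r_b·(sin φ − φ·cos φ) = 68.556844·(0.07602294 − 0.07609636·0.99710607) = 0.010064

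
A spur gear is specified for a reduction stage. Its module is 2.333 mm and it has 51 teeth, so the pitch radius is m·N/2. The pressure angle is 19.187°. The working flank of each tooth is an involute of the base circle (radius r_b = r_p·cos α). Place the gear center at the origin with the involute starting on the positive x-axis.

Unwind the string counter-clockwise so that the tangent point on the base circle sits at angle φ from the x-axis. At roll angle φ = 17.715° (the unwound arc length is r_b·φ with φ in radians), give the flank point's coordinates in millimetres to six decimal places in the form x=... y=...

x=58.808562 y=0.548291

pitch radius r_p = m·N/2 = 2.333·51/2 = 59.491500
base radius r_b = r_p·cos α = 59.491500·cos 19.187° = 56.186804
roll angle φ = 17.715° = 0.30918508 rad
x = r_b·(cos φ + φ·sin φ) = 56.186804·(0.95258185 + 0.30918508·0.30428246) = 58.808562
y = r_b·(sin φ − φ·cos φ) = 56.186804·(0.30428246 − 0.30918508·0.95258185) = 0.548291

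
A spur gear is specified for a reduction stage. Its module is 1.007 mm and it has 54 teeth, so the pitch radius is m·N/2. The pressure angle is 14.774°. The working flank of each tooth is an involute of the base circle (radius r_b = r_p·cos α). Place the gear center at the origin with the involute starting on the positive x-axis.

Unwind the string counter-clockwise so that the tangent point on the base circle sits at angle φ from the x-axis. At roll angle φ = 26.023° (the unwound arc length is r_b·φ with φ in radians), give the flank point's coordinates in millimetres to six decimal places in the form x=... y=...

pitch radius r_p = m·N/2 = 1.007·54/2 = 27.189000
base radius r_b = r_p·cos α = 27.189000·cos 14.774° = 26.290110
roll angle φ = 26.023° = 0.45418703 rad
x = r_b·(cos φ + φ·sin φ) = 26.290110·(0.89861800 + 0.45418703·0.43873191) = 28.863500
y = r_b·(sin φ − φ·cos φ) = 26.290110·(0.43873191 − 0.45418703·0.89861800) = 0.804248

x=28.863500 y=0.804248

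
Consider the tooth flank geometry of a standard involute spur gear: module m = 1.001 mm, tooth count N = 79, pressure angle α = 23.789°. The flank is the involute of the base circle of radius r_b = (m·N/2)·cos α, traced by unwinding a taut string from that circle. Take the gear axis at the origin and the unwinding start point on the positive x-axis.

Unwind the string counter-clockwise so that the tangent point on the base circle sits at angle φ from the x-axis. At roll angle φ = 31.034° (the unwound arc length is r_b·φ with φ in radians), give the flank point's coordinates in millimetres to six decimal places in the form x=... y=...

pitch radius r_p = m·N/2 = 1.001·79/2 = 39.539500
base radius r_b = r_p·cos α = 39.539500·cos 23.789° = 36.180110
roll angle φ = 31.034° = 0.54164548 rad
x = r_b·(cos φ + φ·sin φ) = 36.180110·(0.85686152 + 0.54164548·0.51554664) = 41.104405
y = r_b·(sin φ − φ·cos φ) = 36.180110·(0.51554664 − 0.54164548·0.85686152) = 1.860796

x=41.104405 y=1.860796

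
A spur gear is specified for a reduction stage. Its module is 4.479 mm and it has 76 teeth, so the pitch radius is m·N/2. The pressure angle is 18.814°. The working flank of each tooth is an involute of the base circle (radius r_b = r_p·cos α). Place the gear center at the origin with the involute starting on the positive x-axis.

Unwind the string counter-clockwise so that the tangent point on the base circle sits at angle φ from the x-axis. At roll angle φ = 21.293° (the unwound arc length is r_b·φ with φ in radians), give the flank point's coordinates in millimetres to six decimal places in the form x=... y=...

x=171.852403 y=2.718498

pitch radius r_p = m·N/2 = 4.479·76/2 = 170.202000
base radius r_b = r_p·cos α = 170.202000·cos 18.814° = 161.108190
roll angle φ = 21.293° = 0.37163296 rad
x = r_b·(cos φ + φ·sin φ) = 161.108190·(0.93173560 + 0.37163296·0.36313740) = 171.852403
y = r_b·(sin φ − φ·cos φ) = 161.108190·(0.36313740 − 0.37163296·0.93173560) = 2.718498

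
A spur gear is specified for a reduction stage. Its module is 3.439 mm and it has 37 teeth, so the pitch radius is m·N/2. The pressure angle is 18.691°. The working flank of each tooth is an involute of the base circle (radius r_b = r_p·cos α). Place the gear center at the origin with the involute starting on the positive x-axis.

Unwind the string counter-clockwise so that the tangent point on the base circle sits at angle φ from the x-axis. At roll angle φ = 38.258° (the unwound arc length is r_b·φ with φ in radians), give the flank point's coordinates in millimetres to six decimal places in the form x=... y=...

pitch radius r_p = m·N/2 = 3.439·37/2 = 63.621500
base radius r_b = r_p·cos α = 63.621500·cos 18.691° = 60.266142
roll angle φ = 38.258° = 0.66772807 rad
x = r_b·(cos φ + φ·sin φ) = 60.266142·(0.78523048 + 0.66772807·0.61920359) = 72.240428
y = r_b·(sin φ − φ·cos φ) = 60.266142·(0.61920359 − 0.66772807·0.78523048) = 5.718242

x=72.240428 y=5.718242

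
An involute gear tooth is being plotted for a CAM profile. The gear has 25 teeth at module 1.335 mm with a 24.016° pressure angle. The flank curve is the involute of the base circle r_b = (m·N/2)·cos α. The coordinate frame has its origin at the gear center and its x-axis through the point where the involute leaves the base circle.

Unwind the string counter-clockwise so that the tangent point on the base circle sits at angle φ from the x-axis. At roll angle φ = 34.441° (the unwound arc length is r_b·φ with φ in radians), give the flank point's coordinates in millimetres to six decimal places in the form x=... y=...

x=17.752949 y=1.064219

pitch radius r_p = m·N/2 = 1.335·25/2 = 16.687500
base radius r_b = r_p·cos α = 16.687500·cos 24.016° = 15.242894
roll angle φ = 34.441° = 0.60110885 rad
x = r_b·(cos φ + φ·sin φ) = 15.242894·(0.82470901 + 0.60110885·0.56555730) = 17.752949
y = r_b·(sin φ − φ·cos φ) = 15.242894·(0.56555730 − 0.60110885·0.82470901) = 1.064219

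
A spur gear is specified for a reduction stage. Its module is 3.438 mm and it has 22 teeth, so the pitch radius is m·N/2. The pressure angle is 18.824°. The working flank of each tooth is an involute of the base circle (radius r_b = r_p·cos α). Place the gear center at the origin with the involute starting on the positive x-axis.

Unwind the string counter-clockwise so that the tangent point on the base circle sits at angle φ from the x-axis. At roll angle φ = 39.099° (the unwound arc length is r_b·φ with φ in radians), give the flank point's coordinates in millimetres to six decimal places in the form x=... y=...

pitch radius r_p = m·N/2 = 3.438·22/2 = 37.818000
base radius r_b = r_p·cos α = 37.818000·cos 18.824° = 35.795274
roll angle φ = 39.099° = 0.68240628 rad
x = r_b·(cos φ + φ·sin φ) = 35.795274·(0.77605741 + 0.68240628·0.63066226) = 43.184324
y = r_b·(sin φ − φ·cos φ) = 35.795274·(0.63066226 − 0.68240628·0.77605741) = 3.618036

x=43.184324 y=3.618036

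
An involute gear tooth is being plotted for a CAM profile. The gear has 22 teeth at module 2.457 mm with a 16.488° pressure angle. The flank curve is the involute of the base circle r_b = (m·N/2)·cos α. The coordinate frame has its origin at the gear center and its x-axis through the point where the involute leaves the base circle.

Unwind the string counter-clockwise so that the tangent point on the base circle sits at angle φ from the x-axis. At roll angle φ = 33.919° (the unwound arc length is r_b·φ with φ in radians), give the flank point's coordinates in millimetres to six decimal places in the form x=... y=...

x=30.066646 y=1.730232

pitch radius r_p = m·N/2 = 2.457·22/2 = 27.027000
base radius r_b = r_p·cos α = 27.027000·cos 16.488° = 25.915628
roll angle φ = 33.919° = 0.59199823 rad
x = r_b·(cos φ + φ·sin φ) = 25.915628·(0.82982728 + 0.59199823·0.55802032) = 30.066646
y = r_b·(sin φ − φ·cos φ) = 25.915628·(0.55802032 − 0.59199823·0.82982728) = 1.730232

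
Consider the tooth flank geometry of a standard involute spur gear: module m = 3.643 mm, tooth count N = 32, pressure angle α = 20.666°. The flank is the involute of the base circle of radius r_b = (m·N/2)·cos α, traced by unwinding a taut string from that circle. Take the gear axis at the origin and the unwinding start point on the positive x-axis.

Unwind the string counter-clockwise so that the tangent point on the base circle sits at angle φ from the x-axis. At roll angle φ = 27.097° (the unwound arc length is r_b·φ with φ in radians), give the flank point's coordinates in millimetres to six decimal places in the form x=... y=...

x=60.299597 y=1.880286

pitch radius r_p = m·N/2 = 3.643·32/2 = 58.288000
base radius r_b = r_p·cos α = 58.288000·cos 20.666° = 54.537378
roll angle φ = 27.097° = 0.47293187 rad
x = r_b·(cos φ + φ·sin φ) = 54.537378·(0.89023666 + 0.47293187·0.45549830) = 60.299597
y = r_b·(sin φ − φ·cos φ) = 54.537378·(0.45549830 − 0.47293187·0.89023666) = 1.880286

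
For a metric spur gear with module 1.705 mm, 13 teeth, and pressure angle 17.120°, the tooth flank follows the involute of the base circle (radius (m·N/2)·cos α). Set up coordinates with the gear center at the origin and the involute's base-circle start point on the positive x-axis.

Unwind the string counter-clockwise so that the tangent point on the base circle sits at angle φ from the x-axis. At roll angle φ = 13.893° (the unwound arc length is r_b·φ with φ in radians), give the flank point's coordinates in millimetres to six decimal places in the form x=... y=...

pitch radius r_p = m·N/2 = 1.705·13/2 = 11.082500
base radius r_b = r_p·cos α = 11.082500·cos 17.120° = 10.591438
roll angle φ = 13.893° = 0.24247859 rad
x = r_b·(cos φ + φ·sin φ) = 10.591438·(0.97074582 + 0.24247859·0.24010945) = 10.898242
y = r_b·(sin φ − φ·cos φ) = 10.591438·(0.24010945 − 0.24247859·0.97074582) = 0.050038

x=10.898242 y=0.050038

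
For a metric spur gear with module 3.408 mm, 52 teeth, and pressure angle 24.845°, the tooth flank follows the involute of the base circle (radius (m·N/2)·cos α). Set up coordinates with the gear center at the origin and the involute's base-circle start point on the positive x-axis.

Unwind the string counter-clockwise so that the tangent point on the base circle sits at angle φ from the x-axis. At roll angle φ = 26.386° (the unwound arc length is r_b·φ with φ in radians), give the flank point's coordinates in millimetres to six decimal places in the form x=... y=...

x=88.486771 y=2.562639

pitch radius r_p = m·N/2 = 3.408·52/2 = 88.608000
base radius r_b = r_p·cos α = 88.608000·cos 24.845° = 80.407131
roll angle φ = 26.386° = 0.46052258 rad
x = r_b·(cos φ + φ·sin φ) = 80.407131·(0.89582038 + 0.46052258·0.44441630) = 88.486771
y = r_b·(sin φ − φ·cos φ) = 80.407131·(0.44441630 − 0.46052258·0.89582038) = 2.562639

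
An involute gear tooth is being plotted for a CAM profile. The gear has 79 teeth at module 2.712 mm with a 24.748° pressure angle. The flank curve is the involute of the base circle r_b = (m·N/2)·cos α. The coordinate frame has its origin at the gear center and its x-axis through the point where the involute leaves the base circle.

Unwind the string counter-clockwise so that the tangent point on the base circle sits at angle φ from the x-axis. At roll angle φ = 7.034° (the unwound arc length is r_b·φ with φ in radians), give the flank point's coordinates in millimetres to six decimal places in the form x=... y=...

x=98.015859 y=0.059912

pitch radius r_p = m·N/2 = 2.712·79/2 = 107.124000
base radius r_b = r_p·cos α = 107.124000·cos 24.748° = 97.285495
roll angle φ = 7.034° = 0.12276646 rad
x = r_b·(cos φ + φ·sin φ) = 97.285495·(0.99247366 + 0.12276646·0.12245831) = 98.015859
y = r_b·(sin φ − φ·cos φ) = 97.285495·(0.12245831 − 0.12276646·0.99247366) = 0.059912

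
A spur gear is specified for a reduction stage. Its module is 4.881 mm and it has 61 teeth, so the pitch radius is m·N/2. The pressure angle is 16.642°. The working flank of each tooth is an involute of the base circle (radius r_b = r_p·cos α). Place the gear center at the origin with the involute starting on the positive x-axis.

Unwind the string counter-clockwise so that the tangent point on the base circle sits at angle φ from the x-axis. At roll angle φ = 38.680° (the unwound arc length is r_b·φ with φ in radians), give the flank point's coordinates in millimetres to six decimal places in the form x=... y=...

x=171.527102 y=13.972429

pitch radius r_p = m·N/2 = 4.881·61/2 = 148.870500
base radius r_b = r_p·cos α = 148.870500·cos 16.642° = 142.634746
roll angle φ = 38.680° = 0.67509335 rad
x = r_b·(cos φ + φ·sin φ) = 142.634746·(0.78064861 + 0.67509335·0.62497020) = 171.527102
y = r_b·(sin φ − φ·cos φ) = 142.634746·(0.62497020 − 0.67509335·0.78064861) = 13.972429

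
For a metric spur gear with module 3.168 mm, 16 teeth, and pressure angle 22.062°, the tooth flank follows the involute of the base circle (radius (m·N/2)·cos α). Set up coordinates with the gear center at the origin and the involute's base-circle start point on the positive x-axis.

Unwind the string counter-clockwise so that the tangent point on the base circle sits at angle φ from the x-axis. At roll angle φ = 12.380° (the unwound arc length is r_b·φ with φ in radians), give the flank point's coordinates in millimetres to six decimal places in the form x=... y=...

x=24.030176 y=0.078613

pitch radius r_p = m·N/2 = 3.168·16/2 = 25.344000
base radius r_b = r_p·cos α = 25.344000·cos 22.062° = 23.488260
roll angle φ = 12.380° = 0.21607176 rad
x = r_b·(cos φ + φ·sin φ) = 23.488260·(0.97674718 + 0.21607176·0.21439439) = 24.030176
y = r_b·(sin φ − φ·cos φ) = 23.488260·(0.21439439 − 0.21607176·0.97674718) = 0.078613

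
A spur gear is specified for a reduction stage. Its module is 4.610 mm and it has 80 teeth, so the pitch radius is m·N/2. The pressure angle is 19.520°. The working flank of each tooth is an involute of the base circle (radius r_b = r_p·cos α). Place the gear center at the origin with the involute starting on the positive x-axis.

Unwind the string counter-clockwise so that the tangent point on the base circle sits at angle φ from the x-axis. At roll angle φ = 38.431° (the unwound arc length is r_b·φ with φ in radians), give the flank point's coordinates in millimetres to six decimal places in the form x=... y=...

pitch radius r_p = m·N/2 = 4.610·80/2 = 184.400000
base radius r_b = r_p·cos α = 184.400000·cos 19.520° = 173.801594
roll angle φ = 38.431° = 0.67074748 rad
x = r_b·(cos φ + φ·sin φ) = 173.801594·(0.78335727 + 0.67074748·0.62157171) = 208.609696
y = r_b·(sin φ − φ·cos φ) = 173.801594·(0.62157171 − 0.67074748·0.78335727) = 16.708727

x=208.609696 y=16.708727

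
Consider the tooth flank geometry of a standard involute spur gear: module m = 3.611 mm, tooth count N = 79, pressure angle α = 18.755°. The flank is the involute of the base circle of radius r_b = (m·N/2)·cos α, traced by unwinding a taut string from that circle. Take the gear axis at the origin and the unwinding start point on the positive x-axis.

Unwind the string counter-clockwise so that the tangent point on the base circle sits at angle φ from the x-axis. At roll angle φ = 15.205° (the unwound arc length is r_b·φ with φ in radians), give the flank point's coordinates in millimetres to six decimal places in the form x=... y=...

pitch radius r_p = m·N/2 = 3.611·79/2 = 142.634500
base radius r_b = r_p·cos α = 142.634500·cos 18.755° = 135.060904
roll angle φ = 15.205° = 0.26537731 rad
x = r_b·(cos φ + φ·sin φ) = 135.060904·(0.96499361 + 0.26537731·0.26227339) = 139.733338
y = r_b·(sin φ − φ·cos φ) = 135.060904·(0.26227339 − 0.26537731·0.96499361) = 0.835484

x=139.733338 y=0.835484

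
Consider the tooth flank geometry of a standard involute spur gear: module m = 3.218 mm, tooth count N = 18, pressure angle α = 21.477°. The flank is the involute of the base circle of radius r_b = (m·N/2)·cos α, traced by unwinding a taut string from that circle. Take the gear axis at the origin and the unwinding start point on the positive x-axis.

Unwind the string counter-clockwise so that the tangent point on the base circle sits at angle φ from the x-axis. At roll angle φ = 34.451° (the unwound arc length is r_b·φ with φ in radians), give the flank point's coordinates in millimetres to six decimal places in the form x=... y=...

x=31.391381 y=1.883250

pitch radius r_p = m·N/2 = 3.218·18/2 = 28.962000
base radius r_b = r_p·cos α = 28.962000·cos 21.477° = 26.951012
roll angle φ = 34.451° = 0.60128338 rad
x = r_b·(cos φ + φ·sin φ) = 26.951012·(0.82461028 + 0.60128338·0.56570123) = 31.391381
y = r_b·(sin φ − φ·cos φ) = 26.951012·(0.56570123 − 0.60128338·0.82461028) = 1.883250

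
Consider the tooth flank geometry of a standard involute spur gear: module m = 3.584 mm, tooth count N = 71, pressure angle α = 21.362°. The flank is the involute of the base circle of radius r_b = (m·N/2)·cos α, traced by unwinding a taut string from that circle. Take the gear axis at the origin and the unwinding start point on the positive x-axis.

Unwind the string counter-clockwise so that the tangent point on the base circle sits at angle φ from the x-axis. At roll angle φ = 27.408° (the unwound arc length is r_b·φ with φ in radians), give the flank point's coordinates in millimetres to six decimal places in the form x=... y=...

pitch radius r_p = m·N/2 = 3.584·71/2 = 127.232000
base radius r_b = r_p·cos α = 127.232000·cos 21.362° = 118.490857
roll angle φ = 27.408° = 0.47835984 rad
x = r_b·(cos φ + φ·sin φ) = 118.490857·(0.88775112 + 0.47835984·0.46032374) = 131.282124
y = r_b·(sin φ − φ·cos φ) = 118.490857·(0.46032374 − 0.47835984·0.88775112) = 4.225296

x=131.282124 y=4.225296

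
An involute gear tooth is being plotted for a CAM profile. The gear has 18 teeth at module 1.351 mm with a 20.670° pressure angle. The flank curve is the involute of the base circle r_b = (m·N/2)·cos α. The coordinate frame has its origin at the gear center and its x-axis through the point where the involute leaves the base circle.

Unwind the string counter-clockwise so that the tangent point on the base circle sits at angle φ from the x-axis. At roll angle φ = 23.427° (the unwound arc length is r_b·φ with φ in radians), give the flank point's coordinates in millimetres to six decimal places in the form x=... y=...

pitch radius r_p = m·N/2 = 1.351·18/2 = 12.159000
base radius r_b = r_p·cos α = 12.159000·cos 20.670° = 11.376313
roll angle φ = 23.427° = 0.40887828 rad
x = r_b·(cos φ + φ·sin φ) = 11.376313·(0.91756737 + 0.40887828·0.39758033) = 12.287889
y = r_b·(sin φ − φ·cos φ) = 11.376313·(0.39758033 − 0.40887828·0.91756737) = 0.254909

x=12.287889 y=0.254909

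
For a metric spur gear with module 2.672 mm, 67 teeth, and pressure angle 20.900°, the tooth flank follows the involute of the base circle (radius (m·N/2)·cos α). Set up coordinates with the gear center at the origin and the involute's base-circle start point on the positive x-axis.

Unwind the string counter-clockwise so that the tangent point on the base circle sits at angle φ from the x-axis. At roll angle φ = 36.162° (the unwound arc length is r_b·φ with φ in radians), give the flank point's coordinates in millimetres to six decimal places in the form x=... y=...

pitch radius r_p = m·N/2 = 2.672·67/2 = 89.512000
base radius r_b = r_p·cos α = 89.512000·cos 20.900° = 83.622511
roll angle φ = 36.162° = 0.63114596 rad
x = r_b·(cos φ + φ·sin φ) = 83.622511·(0.80735184 + 0.63114596·0.59007034) = 98.655527
y = r_b·(sin φ − φ·cos φ) = 83.622511·(0.59007034 − 0.63114596·0.80735184) = 6.732740

x=98.655527 y=6.732740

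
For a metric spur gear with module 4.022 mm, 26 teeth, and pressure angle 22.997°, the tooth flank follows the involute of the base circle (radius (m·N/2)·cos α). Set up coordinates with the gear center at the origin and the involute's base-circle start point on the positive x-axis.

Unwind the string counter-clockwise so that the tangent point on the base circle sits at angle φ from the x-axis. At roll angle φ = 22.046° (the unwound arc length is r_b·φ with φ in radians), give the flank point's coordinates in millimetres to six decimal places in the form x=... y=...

pitch radius r_p = m·N/2 = 4.022·26/2 = 52.286000
base radius r_b = r_p·cos α = 52.286000·cos 22.997° = 48.130586
roll angle φ = 22.046° = 0.38477529 rad
x = r_b·(cos φ + φ·sin φ) = 48.130586·(0.92688280 + 0.38477529·0.37535086) = 51.562708
y = r_b·(sin φ − φ·cos φ) = 48.130586·(0.37535086 − 0.38477529·0.92688280) = 0.900488

x=51.562708 y=0.900488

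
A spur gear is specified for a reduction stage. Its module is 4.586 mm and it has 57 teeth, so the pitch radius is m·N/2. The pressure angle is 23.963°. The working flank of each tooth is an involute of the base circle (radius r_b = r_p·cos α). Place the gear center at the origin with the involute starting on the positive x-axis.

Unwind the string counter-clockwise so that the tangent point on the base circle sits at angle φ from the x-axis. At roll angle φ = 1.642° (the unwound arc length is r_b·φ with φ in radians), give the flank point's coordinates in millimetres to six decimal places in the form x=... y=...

pitch radius r_p = m·N/2 = 4.586·57/2 = 130.701000
base radius r_b = r_p·cos α = 130.701000·cos 23.963° = 119.435610
roll angle φ = 1.642° = 0.02865831 rad
x = r_b·(cos φ + φ·sin φ) = 119.435610·(0.99958938 + 0.02865831·0.02865438) = 119.484646
y = r_b·(sin φ − φ·cos φ) = 119.435610·(0.02865438 − 0.02865831·0.99958938) = 0.000937

x=119.484646 y=0.000937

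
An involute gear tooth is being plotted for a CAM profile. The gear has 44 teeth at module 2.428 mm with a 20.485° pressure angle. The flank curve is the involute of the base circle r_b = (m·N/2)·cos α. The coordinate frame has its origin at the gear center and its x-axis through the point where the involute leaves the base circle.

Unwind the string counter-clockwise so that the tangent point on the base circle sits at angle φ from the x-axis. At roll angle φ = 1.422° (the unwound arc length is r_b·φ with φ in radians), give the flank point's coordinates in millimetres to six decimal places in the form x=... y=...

x=50.053586 y=0.000255

pitch radius r_p = m·N/2 = 2.428·44/2 = 53.416000
base radius r_b = r_p·cos α = 53.416000·cos 20.485° = 50.038177
roll angle φ = 1.422° = 0.02481858 rad
x = r_b·(cos φ + φ·sin φ) = 50.038177·(0.99969203 + 0.02481858·0.02481603) = 50.053586
y = r_b·(sin φ − φ·cos φ) = 50.038177·(0.02481603 − 0.02481858·0.99969203) = 0.000255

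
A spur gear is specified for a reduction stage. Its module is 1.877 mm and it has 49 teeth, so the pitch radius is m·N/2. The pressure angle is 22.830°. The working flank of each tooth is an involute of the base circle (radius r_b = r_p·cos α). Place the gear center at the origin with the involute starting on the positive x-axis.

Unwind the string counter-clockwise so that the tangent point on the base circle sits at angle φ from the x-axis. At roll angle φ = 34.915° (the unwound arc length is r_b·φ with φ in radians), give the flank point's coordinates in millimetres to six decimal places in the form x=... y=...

pitch radius r_p = m·N/2 = 1.877·49/2 = 45.986500
base radius r_b = r_p·cos α = 45.986500·cos 22.830° = 42.383923
roll angle φ = 34.915° = 0.60938171 rad
x = r_b·(cos φ + φ·sin φ) = 42.383923·(0.82000206 + 0.60938171·0.57236057) = 49.537826
y = r_b·(sin φ − φ·cos φ) = 42.383923·(0.57236057 − 0.60938171·0.82000206) = 3.079883

x=49.537826 y=3.079883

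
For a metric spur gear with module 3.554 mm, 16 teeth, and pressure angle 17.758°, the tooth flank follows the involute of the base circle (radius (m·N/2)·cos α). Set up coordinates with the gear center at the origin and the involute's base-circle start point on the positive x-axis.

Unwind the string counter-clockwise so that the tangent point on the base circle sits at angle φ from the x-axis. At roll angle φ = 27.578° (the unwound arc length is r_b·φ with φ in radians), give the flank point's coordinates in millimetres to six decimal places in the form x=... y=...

pitch radius r_p = m·N/2 = 3.554·16/2 = 28.432000
base radius r_b = r_p·cos α = 28.432000·cos 17.758° = 27.077307
roll angle φ = 27.578° = 0.48132690 rad
x = r_b·(cos φ + φ·sin φ) = 27.077307·(0.88638141 + 0.48132690·0.46295572) = 30.034540
y = r_b·(sin φ − φ·cos φ) = 27.077307·(0.46295572 − 0.48132690·0.88638141) = 0.983353

x=30.034540 y=0.983353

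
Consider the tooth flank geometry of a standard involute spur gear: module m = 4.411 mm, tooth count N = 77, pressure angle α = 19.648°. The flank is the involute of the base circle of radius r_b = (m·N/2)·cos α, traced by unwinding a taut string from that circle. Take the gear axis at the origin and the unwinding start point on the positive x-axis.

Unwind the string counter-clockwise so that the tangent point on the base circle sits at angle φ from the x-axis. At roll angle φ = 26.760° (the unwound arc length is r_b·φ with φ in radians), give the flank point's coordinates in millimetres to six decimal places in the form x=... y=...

pitch radius r_p = m·N/2 = 4.411·77/2 = 169.823500
base radius r_b = r_p·cos α = 169.823500·cos 19.648° = 159.935713
roll angle φ = 26.760° = 0.46705011 rad
x = r_b·(cos φ + φ·sin φ) = 159.935713·(0.89290037 + 0.46705011·0.45025429) = 176.439749
y = r_b·(sin φ − φ·cos φ) = 159.935713·(0.45025429 − 0.46705011·0.89290037) = 5.313876

x=176.439749 y=5.313876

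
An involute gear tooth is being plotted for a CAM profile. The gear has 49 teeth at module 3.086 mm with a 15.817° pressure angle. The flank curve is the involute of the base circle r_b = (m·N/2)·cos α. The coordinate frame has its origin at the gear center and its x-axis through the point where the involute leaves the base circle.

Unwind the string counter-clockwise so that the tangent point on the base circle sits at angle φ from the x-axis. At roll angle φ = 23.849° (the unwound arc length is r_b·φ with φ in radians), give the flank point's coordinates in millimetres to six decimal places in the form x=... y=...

pitch radius r_p = m·N/2 = 3.086·49/2 = 75.607000
base radius r_b = r_p·cos α = 75.607000·cos 15.817° = 72.744305
roll angle φ = 23.849° = 0.41624357 rad
x = r_b·(cos φ + φ·sin φ) = 72.744305·(0.91461422 + 0.41624357·0.40432763) = 78.775753
y = r_b·(sin φ − φ·cos φ) = 72.744305·(0.40432763 − 0.41624357·0.91461422) = 1.718609

x=78.775753 y=1.718609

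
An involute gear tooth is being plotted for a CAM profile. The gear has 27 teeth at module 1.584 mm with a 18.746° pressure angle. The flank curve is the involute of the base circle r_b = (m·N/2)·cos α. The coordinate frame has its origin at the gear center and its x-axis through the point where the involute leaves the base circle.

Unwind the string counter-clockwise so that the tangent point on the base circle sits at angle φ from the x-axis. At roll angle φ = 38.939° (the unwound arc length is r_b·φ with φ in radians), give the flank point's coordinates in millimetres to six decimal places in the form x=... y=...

x=24.399751 y=2.022503

pitch radius r_p = m·N/2 = 1.584·27/2 = 21.384000
base radius r_b = r_p·cos α = 21.384000·cos 18.746° = 20.249634
roll angle φ = 38.939° = 0.67961376 rad
x = r_b·(cos φ + φ·sin φ) = 20.249634·(0.77781553 + 0.67961376·0.62849265) = 24.399751
y = r_b·(sin φ − φ·cos φ) = 20.249634·(0.62849265 − 0.67961376·0.77781553) = 2.022503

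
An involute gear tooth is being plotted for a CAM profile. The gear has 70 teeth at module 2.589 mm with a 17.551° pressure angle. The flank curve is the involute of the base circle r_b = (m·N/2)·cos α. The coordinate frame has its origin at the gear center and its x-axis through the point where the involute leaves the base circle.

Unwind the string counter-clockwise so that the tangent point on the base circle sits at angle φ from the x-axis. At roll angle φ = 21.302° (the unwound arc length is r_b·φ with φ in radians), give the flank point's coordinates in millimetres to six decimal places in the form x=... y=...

pitch radius r_p = m·N/2 = 2.589·70/2 = 90.615000
base radius r_b = r_p·cos α = 90.615000·cos 17.551° = 86.396773
roll angle φ = 21.302° = 0.37179004 rad
x = r_b·(cos φ + φ·sin φ) = 86.396773·(0.93167855 + 0.37179004·0.36328375) = 92.163224
y = r_b·(sin φ − φ·cos φ) = 86.396773·(0.36328375 − 0.37179004·0.93167855) = 1.459669

x=92.163224 y=1.459669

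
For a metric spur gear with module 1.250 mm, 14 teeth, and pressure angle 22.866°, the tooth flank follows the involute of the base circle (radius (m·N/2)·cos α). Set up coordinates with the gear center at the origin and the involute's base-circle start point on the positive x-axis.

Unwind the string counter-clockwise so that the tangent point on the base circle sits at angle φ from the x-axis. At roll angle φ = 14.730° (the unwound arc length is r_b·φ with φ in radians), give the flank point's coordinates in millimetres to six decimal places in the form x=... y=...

x=8.324442 y=0.045364

pitch radius r_p = m·N/2 = 1.250·14/2 = 8.750000
base radius r_b = r_p·cos α = 8.750000·cos 22.866° = 8.062391
roll angle φ = 14.730° = 0.25708700 rad
x = r_b·(cos φ + φ·sin φ) = 8.062391·(0.96713475 + 0.25708700·0.25426437) = 8.324442
y = r_b·(sin φ − φ·cos φ) = 8.062391·(0.25426437 − 0.25708700·0.96713475) = 0.045364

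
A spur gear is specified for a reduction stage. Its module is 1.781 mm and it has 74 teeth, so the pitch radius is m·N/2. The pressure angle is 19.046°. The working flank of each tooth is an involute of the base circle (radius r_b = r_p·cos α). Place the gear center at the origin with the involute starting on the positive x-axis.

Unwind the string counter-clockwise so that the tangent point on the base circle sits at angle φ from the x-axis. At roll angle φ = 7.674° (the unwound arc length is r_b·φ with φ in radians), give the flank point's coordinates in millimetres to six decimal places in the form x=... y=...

x=62.845797 y=0.049798

pitch radius r_p = m·N/2 = 1.781·74/2 = 65.897000
base radius r_b = r_p·cos α = 65.897000·cos 19.046° = 62.289593
roll angle φ = 7.674° = 0.13393657 rad
x = r_b·(cos φ + φ·sin φ) = 62.289593·(0.99104390 + 0.13393657·0.13353648) = 62.845797
y = r_b·(sin φ − φ·cos φ) = 62.289593·(0.13353648 − 0.13393657·0.99104390) = 0.049798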